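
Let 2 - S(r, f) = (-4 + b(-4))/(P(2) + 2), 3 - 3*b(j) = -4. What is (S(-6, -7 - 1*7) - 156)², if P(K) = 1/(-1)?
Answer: 208849/9 ≈ 23205.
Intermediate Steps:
P(K) = -1
b(j) = 7/3 (b(j) = 1 - ⅓*(-4) = 1 + 4/3 = 7/3)
S(r, f) = 11/3 (S(r, f) = 2 - (-4 + 7/3)/(-1 + 2) = 2 - (-5)/(3*1) = 2 - (-5)/3 = 2 - 1*(-5/3) = 2 + 5/3 = 11/3)
(S(-6, -7 - 1*7) - 156)² = (11/3 - 156)² = (-457/3)² = 208849/9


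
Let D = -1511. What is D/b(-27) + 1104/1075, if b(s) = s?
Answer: 1654133/29025 ≈ 56.990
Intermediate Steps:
D/b(-27) + 1104/1075 = -1511/(-27) + 1104/1075 = -1511*(-1/27) + 1104*(1/1075) = 1511/27 + 1104/1075 = 1654133/29025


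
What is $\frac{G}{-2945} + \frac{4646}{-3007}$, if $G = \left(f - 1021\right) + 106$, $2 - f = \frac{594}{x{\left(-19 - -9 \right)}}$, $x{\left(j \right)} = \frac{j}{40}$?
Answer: $- \frac{30699}{15035} \approx -2.0418$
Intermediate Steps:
$x{\left(j \right)} = \frac{j}{40}$ ($x{\left(j \right)} = j \frac{1}{40} = \frac{j}{40}$)
$f = 2378$ ($f = 2 - \frac{594}{\frac{1}{40} \left(-19 - -9\right)} = 2 - \frac{594}{\frac{1}{40} \left(-19 + 9\right)} = 2 - \frac{594}{\frac{1}{40} \left(-10\right)} = 2 - \frac{594}{- \frac{1}{4}} = 2 - 594 \left(-4\right) = 2 - -2376 = 2 + 2376 = 2378$)
$G = 1463$ ($G = \left(2378 - 1021\right) + 106 = 1357 + 106 = 1463$)
$\frac{G}{-2945} + \frac{4646}{-3007} = \frac{1463}{-2945} + \frac{4646}{-3007} = 1463 \left(- \frac{1}{2945}\right) + 4646 \left(- \frac{1}{3007}\right) = - \frac{77}{155} - \frac{4646}{3007} = - \frac{30699}{15035}$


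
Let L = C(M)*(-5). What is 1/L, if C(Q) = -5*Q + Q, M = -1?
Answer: -1/20 ≈ -0.050000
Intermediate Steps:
C(Q) = -4*Q
L = -20 (L = -4*(-1)*(-5) = 4*(-5) = -20)
1/L = 1/(-20) = -1/20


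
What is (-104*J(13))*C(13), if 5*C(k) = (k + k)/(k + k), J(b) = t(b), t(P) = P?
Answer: -1352/5 ≈ -270.40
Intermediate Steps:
J(b) = b
C(k) = 1/5 (C(k) = ((k + k)/(k + k))/5 = ((2*k)/((2*k)))/5 = ((2*k)*(1/(2*k)))/5 = (1/5)*1 = 1/5)
(-104*J(13))*C(13) = -104*13*(1/5) = -1352*1/5 = -1352/5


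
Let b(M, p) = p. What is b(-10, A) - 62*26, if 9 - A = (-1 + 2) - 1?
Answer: -1603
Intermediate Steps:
A = 9 (A = 9 - ((-1 + 2) - 1) = 9 - (1 - 1) = 9 - 1*0 = 9 + 0 = 9)
b(-10, A) - 62*26 = 9 - 62*26 = 9 - 1612 = -1603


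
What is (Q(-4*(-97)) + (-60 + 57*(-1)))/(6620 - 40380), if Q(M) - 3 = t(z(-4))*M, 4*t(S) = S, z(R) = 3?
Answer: -177/33760 ≈ -0.0052429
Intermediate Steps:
t(S) = S/4
Q(M) = 3 + 3*M/4 (Q(M) = 3 + ((¼)*3)*M = 3 + 3*M/4)
(Q(-4*(-97)) + (-60 + 57*(-1)))/(6620 - 40380) = ((3 + 3*(-4*(-97))/4) + (-60 + 57*(-1)))/(6620 - 40380) = ((3 + (¾)*388) + (-60 - 57))/(-33760) = ((3 + 291) - 117)*(-1/33760) = (294 - 117)*(-1/33760) = 177*(-1/33760) = -177/33760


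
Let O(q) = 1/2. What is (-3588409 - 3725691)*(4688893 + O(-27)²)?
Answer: -34295034119825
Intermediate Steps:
O(q) = ½
(-3588409 - 3725691)*(4688893 + O(-27)²) = (-3588409 - 3725691)*(4688893 + (½)²) = -7314100*(4688893 + ¼) = -7314100*18755573/4 = -34295034119825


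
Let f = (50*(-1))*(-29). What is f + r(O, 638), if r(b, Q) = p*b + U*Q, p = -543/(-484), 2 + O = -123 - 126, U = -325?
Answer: -99791893/484 ≈ -2.0618e+5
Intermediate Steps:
O = -251 (O = -2 + (-123 - 126) = -2 - 249 = -251)
p = 543/484 (p = -543*(-1/484) = 543/484 ≈ 1.1219)
r(b, Q) = -325*Q + 543*b/484 (r(b, Q) = 543*b/484 - 325*Q = -325*Q + 543*b/484)
f = 1450 (f = -50*(-29) = 1450)
f + r(O, 638) = 1450 + (-325*638 + (543/484)*(-251)) = 1450 + (-207350 - 136293/484) = 1450 - 100493693/484 = -99791893/484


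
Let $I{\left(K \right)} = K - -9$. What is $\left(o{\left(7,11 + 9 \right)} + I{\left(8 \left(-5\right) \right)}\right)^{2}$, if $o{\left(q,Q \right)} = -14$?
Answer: $2025$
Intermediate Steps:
$I{\left(K \right)} = 9 + K$ ($I{\left(K \right)} = K + 9 = 9 + K$)
$\left(o{\left(7,11 + 9 \right)} + I{\left(8 \left(-5\right) \right)}\right)^{2} = \left(-14 + \left(9 + 8 \left(-5\right)\right)\right)^{2} = \left(-14 + \left(9 - 40\right)\right)^{2} = \left(-14 - 31\right)^{2} = \left(-45\right)^{2} = 2025$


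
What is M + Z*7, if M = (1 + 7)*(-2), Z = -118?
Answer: -842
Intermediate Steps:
M = -16 (M = 8*(-2) = -16)
M + Z*7 = -16 - 118*7 = -16 - 826 = -842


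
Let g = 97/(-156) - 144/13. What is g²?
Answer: 3330625/24336 ≈ 136.86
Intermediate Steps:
g = -1825/156 (g = 97*(-1/156) - 144*1/13 = -97/156 - 144/13 = -1825/156 ≈ -11.699)
g² = (-1825/156)² = 3330625/24336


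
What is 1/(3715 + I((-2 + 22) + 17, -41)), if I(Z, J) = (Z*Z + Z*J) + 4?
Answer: 1/3571 ≈ 0.00028003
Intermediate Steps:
I(Z, J) = 4 + Z**2 + J*Z (I(Z, J) = (Z**2 + J*Z) + 4 = 4 + Z**2 + J*Z)
1/(3715 + I((-2 + 22) + 17, -41)) = 1/(3715 + (4 + ((-2 + 22) + 17)**2 - 41*((-2 + 22) + 17))) = 1/(3715 + (4 + (20 + 17)**2 - 41*(20 + 17))) = 1/(3715 + (4 + 37**2 - 41*37)) = 1/(3715 + (4 + 1369 - 1517)) = 1/(3715 - 144) = 1/3571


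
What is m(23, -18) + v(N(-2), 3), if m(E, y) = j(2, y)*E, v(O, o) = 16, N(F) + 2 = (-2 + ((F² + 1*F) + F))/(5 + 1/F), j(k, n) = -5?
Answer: -99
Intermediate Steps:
N(F) = -2 + (-2 + F² + 2*F)/(5 + 1/F) (N(F) = -2 + (-2 + ((F² + 1*F) + F))/(5 + 1/F) = -2 + (-2 + ((F² + F) + F))/(5 + 1/F) = -2 + (-2 + ((F + F²) + F))/(5 + 1/F) = -2 + (-2 + (F² + 2*F))/(5 + 1/F) = -2 + (-2 + F² + 2*F)/(5 + 1/F))
m(E, y) = -5*E
m(23, -18) + v(N(-2), 3) = -5*23 + 16 = -115 + 16 = -99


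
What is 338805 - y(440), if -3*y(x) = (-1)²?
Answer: 1016416/3 ≈ 3.3881e+5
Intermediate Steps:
y(x) = -⅓ (y(x) = -⅓*(-1)² = -⅓*1 = -⅓)
338805 - y(440) = 338805 - 1*(-⅓) = 338805 + ⅓ = 1016416/3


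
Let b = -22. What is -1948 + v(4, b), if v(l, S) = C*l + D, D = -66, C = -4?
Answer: -2030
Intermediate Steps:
v(l, S) = -66 - 4*l (v(l, S) = -4*l - 66 = -66 - 4*l)
-1948 + v(4, b) = -1948 + (-66 - 4*4) = -1948 + (-66 - 16) = -1948 - 82 = -2030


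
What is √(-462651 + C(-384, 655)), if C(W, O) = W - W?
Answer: I*√462651 ≈ 680.18*I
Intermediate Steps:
C(W, O) = 0
√(-462651 + C(-384, 655)) = √(-462651 + 0) = √(-462651) = I*√462651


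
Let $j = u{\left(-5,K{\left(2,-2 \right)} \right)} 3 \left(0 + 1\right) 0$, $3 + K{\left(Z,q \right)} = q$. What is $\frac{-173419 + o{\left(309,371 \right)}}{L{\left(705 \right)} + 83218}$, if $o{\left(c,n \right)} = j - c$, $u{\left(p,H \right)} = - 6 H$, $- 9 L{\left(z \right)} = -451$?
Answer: $- \frac{1563552}{749413} \approx -2.0864$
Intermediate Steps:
$K{\left(Z,q \right)} = -3 + q$
$L{\left(z \right)} = \frac{451}{9}$ ($L{\left(z \right)} = \left(- \frac{1}{9}\right) \left(-451\right) = \frac{451}{9}$)
$j = 0$ ($j = - 6 \left(-3 - 2\right) 3 \left(0 + 1\right) 0 = \left(-6\right) \left(-5\right) 3 \cdot 1 \cdot 0 = 30 \cdot 3 \cdot 0 = 30 \cdot 0 = 0$)
$o{\left(c,n \right)} = - c$ ($o{\left(c,n \right)} = 0 - c = - c$)
$\frac{-173419 + o{\left(309,371 \right)}}{L{\left(705 \right)} + 83218} = \frac{-173419 - 309}{\frac{451}{9} + 83218} = \frac{-173419 - 309}{\frac{749413}{9}} = \left(-173728\right) \frac{9}{749413} = - \frac{1563552}{749413}$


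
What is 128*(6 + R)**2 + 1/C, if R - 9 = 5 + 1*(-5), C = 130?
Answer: 3744001/130 ≈ 28800.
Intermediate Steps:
R = 9 (R = 9 + (5 + 1*(-5)) = 9 + (5 - 5) = 9 + 0 = 9)
128*(6 + R)**2 + 1/C = 128*(6 + 9)**2 + 1/130 = 128*15**2 + 1/130 = 128*225 + 1/130 = 28800 + 1/130 = 3744001/130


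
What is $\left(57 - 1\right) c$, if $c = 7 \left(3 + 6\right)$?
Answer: $3528$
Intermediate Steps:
$c = 63$ ($c = 7 \cdot 9 = 63$)
$\left(57 - 1\right) c = \left(57 - 1\right) 63 = 56 \cdot 63 = 3528$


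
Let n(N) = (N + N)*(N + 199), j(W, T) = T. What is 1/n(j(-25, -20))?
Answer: -1/7160 ≈ -0.00013966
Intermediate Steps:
n(N) = 2*N*(199 + N) (n(N) = (2*N)*(199 + N) = 2*N*(199 + N))
1/n(j(-25, -20)) = 1/(2*(-20)*(199 - 20)) = 1/(2*(-20)*179) = 1/(-7160) = -1/7160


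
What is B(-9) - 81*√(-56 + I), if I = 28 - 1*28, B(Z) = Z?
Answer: -9 - 162*I*√14 ≈ -9.0 - 606.15*I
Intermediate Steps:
I = 0 (I = 28 - 28 = 0)
B(-9) - 81*√(-56 + I) = -9 - 81*√(-56 + 0) = -9 - 162*I*√14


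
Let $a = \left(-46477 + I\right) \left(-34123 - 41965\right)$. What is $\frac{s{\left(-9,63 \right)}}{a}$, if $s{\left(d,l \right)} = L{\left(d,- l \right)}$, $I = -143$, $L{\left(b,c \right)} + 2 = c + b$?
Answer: $- \frac{1}{47935440} \approx -2.0861 \cdot 10^{-8}$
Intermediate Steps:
$L{\left(b,c \right)} = -2 + b + c$ ($L{\left(b,c \right)} = -2 + \left(c + b\right) = -2 + \left(b + c\right) = -2 + b + c$)
$s{\left(d,l \right)} = -2 + d - l$
$a = 3547222560$ ($a = \left(-46477 - 143\right) \left(-34123 - 41965\right) = \left(-46620\right) \left(-76088\right) = 3547222560$)
$\frac{s{\left(-9,63 \right)}}{a} = \frac{-2 - 9 - 63}{3547222560} = \left(-2 - 9 - 63\right) \frac{1}{3547222560} = \left(-74\right) \frac{1}{3547222560} = - \frac{1}{47935440}$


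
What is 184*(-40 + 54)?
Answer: 2576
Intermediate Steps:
184*(-40 + 54) = 184*14 = 2576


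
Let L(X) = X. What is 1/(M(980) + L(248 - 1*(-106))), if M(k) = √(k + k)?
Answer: 177/61678 - 7*√10/61678 ≈ 0.0025108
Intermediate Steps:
M(k) = √2*√k (M(k) = √(2*k) = √2*√k)
1/(M(980) + L(248 - 1*(-106))) = 1/(√2*√980 + (248 - 1*(-106))) = 1/(√2*(14*√5) + (248 + 106)) = 1/(14*√10 + 354) = 1/(354 + 14*√10)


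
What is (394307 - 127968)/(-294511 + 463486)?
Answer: 266339/168975 ≈ 1.5762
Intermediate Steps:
(394307 - 127968)/(-294511 + 463486) = 266339/168975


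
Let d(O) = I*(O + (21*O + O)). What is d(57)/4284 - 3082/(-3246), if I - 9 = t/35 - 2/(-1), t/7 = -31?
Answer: 2335397/965685 ≈ 2.4184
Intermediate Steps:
t = -217 (t = 7*(-31) = -217)
I = 24/5 (I = 9 + (-217/35 - 2/(-1)) = 9 + (-217*1/35 - 2*(-1)) = 9 + (-31/5 + 2) = 9 - 21/5 = 24/5 ≈ 4.8000)
d(O) = 552*O/5 (d(O) = 24*(O + (21*O + O))/5 = 24*(O + 22*O)/5 = 24*(23*O)/5 = 552*O/5)
d(57)/4284 - 3082/(-3246) = ((552/5)*57)/4284 - 3082/(-3246) = (31464/5)*(1/4284) - 3082*(-1/3246) = 874/595 + 1541/1623 = 2335397/965685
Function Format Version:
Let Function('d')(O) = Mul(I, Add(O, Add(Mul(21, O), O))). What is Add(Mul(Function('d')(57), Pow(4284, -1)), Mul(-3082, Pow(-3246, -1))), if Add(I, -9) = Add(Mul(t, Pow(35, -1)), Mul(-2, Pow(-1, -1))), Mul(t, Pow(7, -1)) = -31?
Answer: Rational(2335397, 965685) ≈ 2.4184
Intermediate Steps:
t = -217 (t = Mul(7, -31) = -217)
I = Rational(24, 5) (I = Add(9, Add(Mul(-217, Pow(35, -1)), Mul(-2, Pow(-1, -1)))) = Add(9, Add(Mul(-217, Rational(1, 35)), Mul(-2, -1))) = Add(9, Add(Rational(-31, 5), 2)) = Add(9, Rational(-21, 5)) = Rational(24, 5) ≈ 4.8000)
Function('d')(O) = Mul(Rational(552, 5), O) (Function('d')(O) = Mul(Rational(24, 5), Add(O, Add(Mul(21, O), O))) = Mul(Rational(24, 5), Add(O, Mul(22, O))) = Mul(Rational(24, 5), Mul(23, O)) = Mul(Rational(552, 5), O))
Add(Mul(Function('d')(57), Pow(4284, -1)), Mul(-3082, Pow(-3246, -1))) = Add(Mul(Mul(Rational(552, 5), 57), Pow(4284, -1)), Mul(-3082, Pow(-3246, -1))) = Add(Mul(Rational(31464, 5), Rational(1, 4284)), Mul(-3082, Rational(-1, 3246))) = Add(Rational(874, 595), Rational(1541, 1623)) = Rational(2335397, 965685)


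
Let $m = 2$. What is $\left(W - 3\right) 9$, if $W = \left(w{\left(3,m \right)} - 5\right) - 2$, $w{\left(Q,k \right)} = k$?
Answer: $-72$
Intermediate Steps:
$W = -5$ ($W = \left(2 - 5\right) - 2 = -3 - 2 = -5$)
$\left(W - 3\right) 9 = \left(-5 - 3\right) 9 = \left(-8\right) 9 = -72$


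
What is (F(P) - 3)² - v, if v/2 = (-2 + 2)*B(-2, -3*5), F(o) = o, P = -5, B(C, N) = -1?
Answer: 64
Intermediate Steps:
v = 0 (v = 2*((-2 + 2)*(-1)) = 2*(0*(-1)) = 2*0 = 0)
(F(P) - 3)² - v = (-5 - 3)² - 1*0 = (-8)² + 0 = 64 + 0 = 64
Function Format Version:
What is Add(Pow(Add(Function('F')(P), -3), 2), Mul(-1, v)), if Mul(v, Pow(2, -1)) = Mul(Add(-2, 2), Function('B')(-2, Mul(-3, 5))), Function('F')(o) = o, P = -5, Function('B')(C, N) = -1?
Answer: 64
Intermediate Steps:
v = 0 (v = Mul(2, Mul(Add(-2, 2), -1)) = Mul(2, Mul(0, -1)) = Mul(2, 0) = 0)
Add(Pow(Add(Function('F')(P), -3), 2), Mul(-1, v)) = Add(Pow(Add(-5, -3), 2), Mul(-1, 0)) = Add(Pow(-8, 2), 0) = Add(64, 0) = 64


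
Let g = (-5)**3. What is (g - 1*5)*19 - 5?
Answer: -2475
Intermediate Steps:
g = -125
(g - 1*5)*19 - 5 = (-125 - 1*5)*19 - 5 = (-125 - 5)*19 - 5 = -130*19 - 5 = -2470 - 5 = -2475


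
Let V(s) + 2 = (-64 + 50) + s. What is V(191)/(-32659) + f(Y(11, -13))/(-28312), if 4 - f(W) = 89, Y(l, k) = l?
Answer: -2178585/924641608 ≈ -0.0023561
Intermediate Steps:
f(W) = -85 (f(W) = 4 - 1*89 = 4 - 89 = -85)
V(s) = -16 + s (V(s) = -2 + ((-64 + 50) + s) = -2 + (-14 + s) = -16 + s)
V(191)/(-32659) + f(Y(11, -13))/(-28312) = (-16 + 191)/(-32659) - 85/(-28312) = 175*(-1/32659) - 85*(-1/28312) = -175/32659 + 85/28312 = -2178585/924641608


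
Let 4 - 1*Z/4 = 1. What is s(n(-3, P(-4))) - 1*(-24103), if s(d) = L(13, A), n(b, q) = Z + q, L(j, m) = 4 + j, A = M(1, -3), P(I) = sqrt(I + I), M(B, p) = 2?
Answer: 24120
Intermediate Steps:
Z = 12 (Z = 16 - 4*1 = 16 - 4 = 12)
P(I) = sqrt(2)*sqrt(I) (P(I) = sqrt(2*I) = sqrt(2)*sqrt(I))
A = 2
n(b, q) = 12 + q
s(d) = 17 (s(d) = 4 + 13 = 17)
s(n(-3, P(-4))) - 1*(-24103) = 17 - 1*(-24103) = 17 + 24103 = 24120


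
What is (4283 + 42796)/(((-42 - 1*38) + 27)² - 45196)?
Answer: -15693/14129 ≈ -1.1107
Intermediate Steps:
(4283 + 42796)/(((-42 - 1*38) + 27)² - 45196) = 47079/(((-42 - 38) + 27)² - 45196) = 47079/((-80 + 27)² - 45196) = 47079/((-53)² - 45196) = 47079/(2809 - 45196) = 47079/(-42387) = 47079*(-1/42387) = -15693/14129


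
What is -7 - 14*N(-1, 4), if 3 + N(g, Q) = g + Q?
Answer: -7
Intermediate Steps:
N(g, Q) = -3 + Q + g (N(g, Q) = -3 + (g + Q) = -3 + (Q + g) = -3 + Q + g)
-7 - 14*N(-1, 4) = -7 - 14*(-3 + 4 - 1) = -7 - 14*0 = -7 + 0 = -7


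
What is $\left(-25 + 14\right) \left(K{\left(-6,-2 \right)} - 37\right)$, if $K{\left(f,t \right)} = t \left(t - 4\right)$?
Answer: $275$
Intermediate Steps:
$K{\left(f,t \right)} = t \left(-4 + t\right)$
$\left(-25 + 14\right) \left(K{\left(-6,-2 \right)} - 37\right) = \left(-25 + 14\right) \left(- 2 \left(-4 - 2\right) - 37\right) = - 11 \left(\left(-2\right) \left(-6\right) - 37\right) = - 11 \left(12 - 37\right) = \left(-11\right) \left(-25\right) = 275$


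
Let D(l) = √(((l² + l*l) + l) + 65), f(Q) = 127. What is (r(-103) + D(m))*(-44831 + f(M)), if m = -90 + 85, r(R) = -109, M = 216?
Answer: 4872736 - 44704*√110 ≈ 4.4039e+6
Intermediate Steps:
m = -5
D(l) = √(65 + l + 2*l²) (D(l) = √(((l² + l²) + l) + 65) = √((2*l² + l) + 65) = √((l + 2*l²) + 65) = √(65 + l + 2*l²))
(r(-103) + D(m))*(-44831 + f(M)) = (-109 + √(65 - 5 + 2*(-5)²))*(-44831 + 127) = (-109 + √(65 - 5 + 2*25))*(-44704) = (-109 + √(65 - 5 + 50))*(-44704) = (-109 + √110)*(-44704) = 4872736 - 44704*√110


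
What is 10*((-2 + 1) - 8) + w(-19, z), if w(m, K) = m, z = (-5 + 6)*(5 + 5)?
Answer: -109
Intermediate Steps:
z = 10 (z = 1*10 = 10)
10*((-2 + 1) - 8) + w(-19, z) = 10*((-2 + 1) - 8) - 19 = 10*(-1 - 8) - 19 = 10*(-9) - 19 = -90 - 19 = -109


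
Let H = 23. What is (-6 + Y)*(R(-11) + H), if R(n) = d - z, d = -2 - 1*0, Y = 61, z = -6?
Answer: 1485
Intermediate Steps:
d = -2 (d = -2 + 0 = -2)
R(n) = 4 (R(n) = -2 - 1*(-6) = -2 + 6 = 4)
(-6 + Y)*(R(-11) + H) = (-6 + 61)*(4 + 23) = 55*27 = 1485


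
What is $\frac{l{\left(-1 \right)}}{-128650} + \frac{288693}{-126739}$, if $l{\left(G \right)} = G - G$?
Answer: $- \frac{288693}{126739} \approx -2.2779$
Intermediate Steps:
$l{\left(G \right)} = 0$
$\frac{l{\left(-1 \right)}}{-128650} + \frac{288693}{-126739} = \frac{0}{-128650} + \frac{288693}{-126739} = 0 \left(- \frac{1}{128650}\right) + 288693 \left(- \frac{1}{126739}\right) = 0 - \frac{288693}{126739} = - \frac{288693}{126739}$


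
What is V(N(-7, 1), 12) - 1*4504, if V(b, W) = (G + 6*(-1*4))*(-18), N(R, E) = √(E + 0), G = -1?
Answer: -4054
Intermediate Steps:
N(R, E) = √E
V(b, W) = 450 (V(b, W) = (-1 + 6*(-1*4))*(-18) = (-1 + 6*(-4))*(-18) = (-1 - 24)*(-18) = -25*(-18) = 450)
V(N(-7, 1), 12) - 1*4504 = 450 - 1*4504 = 450 - 4504 = -4054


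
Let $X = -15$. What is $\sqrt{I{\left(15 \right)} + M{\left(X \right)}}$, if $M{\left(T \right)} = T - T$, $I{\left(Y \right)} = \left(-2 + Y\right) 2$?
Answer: $\sqrt{26} \approx 5.099$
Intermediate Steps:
$I{\left(Y \right)} = -4 + 2 Y$
$M{\left(T \right)} = 0$
$\sqrt{I{\left(15 \right)} + M{\left(X \right)}} = \sqrt{\left(-4 + 2 \cdot 15\right) + 0} = \sqrt{\left(-4 + 30\right) + 0} = \sqrt{26 + 0} = \sqrt{26}$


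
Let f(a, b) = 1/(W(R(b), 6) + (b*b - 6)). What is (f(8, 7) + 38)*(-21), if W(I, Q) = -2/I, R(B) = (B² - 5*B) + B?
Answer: -719439/901 ≈ -798.49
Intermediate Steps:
R(B) = B² - 4*B
f(a, b) = 1/(-6 + b² - 2/(b*(-4 + b))) (f(a, b) = 1/(-2*1/(b*(-4 + b)) + (b*b - 6)) = 1/(-2/(b*(-4 + b)) + (b² - 6)) = 1/(-2/(b*(-4 + b)) + (-6 + b²)) = 1/(-6 + b² - 2/(b*(-4 + b))))
(f(8, 7) + 38)*(-21) = (-1*7*(-4 + 7)/(2 - 1*7*(-6 + 7²)*(-4 + 7)) + 38)*(-21) = (-1*7*3/(2 - 1*7*(-6 + 49)*3) + 38)*(-21) = (-1*7*3/(2 - 1*7*43*3) + 38)*(-21) = (-1*7*3/(2 - 903) + 38)*(-21) = (-1*7*3/(-901) + 38)*(-21) = (-1*7*(-1/901)*3 + 38)*(-21) = (21/901 + 38)*(-21) = (34259/901)*(-21) = -719439/901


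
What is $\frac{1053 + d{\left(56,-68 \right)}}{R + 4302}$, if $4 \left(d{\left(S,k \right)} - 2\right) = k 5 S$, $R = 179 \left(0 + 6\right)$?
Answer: $- \frac{1235}{1792} \approx -0.68917$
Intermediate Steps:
$R = 1074$ ($R = 179 \cdot 6 = 1074$)
$d{\left(S,k \right)} = 2 + \frac{5 S k}{4}$ ($d{\left(S,k \right)} = 2 + \frac{k 5 S}{4} = 2 + \frac{5 k S}{4} = 2 + \frac{5 S k}{4}$)
$\frac{1053 + d{\left(56,-68 \right)}}{R + 4302} = \frac{1053 + \left(2 + \frac{5}{4} \cdot 56 \left(-68\right)\right)}{1074 + 4302} = \frac{1053 + \left(2 - 4760\right)}{5376} = \left(1053 - 4758\right) \frac{1}{5376} = \left(-3705\right) \frac{1}{5376} = - \frac{1235}{1792}$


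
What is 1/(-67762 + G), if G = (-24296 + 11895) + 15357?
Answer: -1/64806 ≈ -1.5431e-5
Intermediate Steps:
G = 2956 (G = -12401 + 15357 = 2956)
1/(-67762 + G) = 1/(-67762 + 2956) = 1/(-64806) = -1/64806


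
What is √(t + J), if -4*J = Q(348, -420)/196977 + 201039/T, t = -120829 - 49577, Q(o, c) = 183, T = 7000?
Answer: I*√1439951221740944427130/91922600 ≈ 412.81*I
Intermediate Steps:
t = -170406
J = -13200446701/1838452000 (J = -(183/196977 + 201039/7000)/4 = -(183*(1/196977) + 201039*(1/7000))/4 = -(61/65659 + 201039/7000)/4 = -¼*13200446701/459613000 = -13200446701/1838452000 ≈ -7.1802)
√(t + J) = √(-170406 - 13200446701/1838452000) = √(-313296451958701/1838452000) = I*√1439951221740944427130/91922600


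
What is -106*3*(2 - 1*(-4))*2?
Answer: -3816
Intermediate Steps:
-106*3*(2 - 1*(-4))*2 = -106*3*(2 + 4)*2 = -106*3*6*2 = -1908*2 = -106*36 = -3816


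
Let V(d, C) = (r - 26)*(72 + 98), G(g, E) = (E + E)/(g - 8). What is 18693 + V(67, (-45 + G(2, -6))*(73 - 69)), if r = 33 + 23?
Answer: 23793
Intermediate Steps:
G(g, E) = 2*E/(-8 + g) (G(g, E) = (2*E)/(-8 + g) = 2*E/(-8 + g))
r = 56
V(d, C) = 5100 (V(d, C) = (56 - 26)*(72 + 98) = 30*170 = 5100)
18693 + V(67, (-45 + G(2, -6))*(73 - 69)) = 18693 + 5100 = 23793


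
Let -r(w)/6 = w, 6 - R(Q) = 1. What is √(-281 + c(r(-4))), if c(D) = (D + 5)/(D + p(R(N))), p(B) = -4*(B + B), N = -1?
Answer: 5*I*√181/4 ≈ 16.817*I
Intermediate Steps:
R(Q) = 5 (R(Q) = 6 - 1*1 = 6 - 1 = 5)
r(w) = -6*w
p(B) = -8*B
c(D) = (5 + D)/(-40 + D) (c(D) = (D + 5)/(D - 8*5) = (5 + D)/(D - 40) = (5 + D)/(-40 + D))
√(-281 + c(r(-4))) = √(-281 + (5 - 6*(-4))/(-40 - 6*(-4))) = √(-281 + (5 + 24)/(-40 + 24)) = √(-281 + 29/(-16)) = √(-281 - 1/16*29) = √(-281 - 29/16) = √(-4525/16) = 5*I*√181/4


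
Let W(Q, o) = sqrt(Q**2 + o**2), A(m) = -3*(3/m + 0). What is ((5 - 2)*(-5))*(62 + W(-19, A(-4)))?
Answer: -930 - 15*sqrt(5857)/4 ≈ -1217.0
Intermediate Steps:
A(m) = -9/m
((5 - 2)*(-5))*(62 + W(-19, A(-4))) = ((5 - 2)*(-5))*(62 + sqrt((-19)**2 + (-9/(-4))**2)) = (3*(-5))*(62 + sqrt(361 + (-9*(-1/4))**2)) = -15*(62 + sqrt(361 + (9/4)**2)) = -15*(62 + sqrt(361 + 81/16)) = -15*(62 + sqrt(5857/16)) = -15*(62 + sqrt(5857)/4) = -930 - 15*sqrt(5857)/4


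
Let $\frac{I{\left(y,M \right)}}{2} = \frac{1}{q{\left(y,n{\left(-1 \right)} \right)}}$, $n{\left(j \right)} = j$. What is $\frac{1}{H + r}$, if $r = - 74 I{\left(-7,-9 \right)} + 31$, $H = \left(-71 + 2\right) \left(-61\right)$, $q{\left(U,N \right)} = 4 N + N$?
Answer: $\frac{5}{21348} \approx 0.00023421$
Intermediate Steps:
$q{\left(U,N \right)} = 5 N$
$H = 4209$ ($H = \left(-69\right) \left(-61\right) = 4209$)
$I{\left(y,M \right)} = - \frac{2}{5}$ ($I{\left(y,M \right)} = \frac{2}{5 \left(-1\right)} = \frac{2}{-5} = 2 \left(- \frac{1}{5}\right) = - \frac{2}{5}$)
$r = \frac{303}{5}$ ($r = \left(-74\right) \left(- \frac{2}{5}\right) + 31 = \frac{148}{5} + 31 = \frac{303}{5} \approx 60.6$)
$\frac{1}{H + r} = \frac{1}{4209 + \frac{303}{5}} = \frac{1}{\frac{21348}{5}} = \frac{5}{21348}$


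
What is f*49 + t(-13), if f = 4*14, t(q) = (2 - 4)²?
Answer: 2748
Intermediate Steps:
t(q) = 4 (t(q) = (-2)² = 4)
f = 56
f*49 + t(-13) = 56*49 + 4 = 2744 + 4 = 2748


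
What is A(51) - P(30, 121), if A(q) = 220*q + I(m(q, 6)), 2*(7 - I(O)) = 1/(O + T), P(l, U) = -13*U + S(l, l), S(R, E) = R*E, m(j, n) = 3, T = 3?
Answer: 142799/12 ≈ 11900.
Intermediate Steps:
S(R, E) = E*R
P(l, U) = l**2 - 13*U (P(l, U) = -13*U + l*l = -13*U + l**2 = l**2 - 13*U)
I(O) = 7 - 1/(2*(3 + O)) (I(O) = 7 - 1/(2*(O + 3)) = 7 - 1/(2*(3 + O)))
A(q) = 83/12 + 220*q (A(q) = 220*q + (41 + 14*3)/(2*(3 + 3)) = 220*q + (1/2)*(41 + 42)/6 = 220*q + (1/2)*(1/6)*83 = 220*q + 83/12 = 83/12 + 220*q)
A(51) - P(30, 121) = (83/12 + 220*51) - (30**2 - 13*121) = (83/12 + 11220) - (900 - 1573) = 134723/12 - 1*(-673) = 134723/12 + 673 = 142799/12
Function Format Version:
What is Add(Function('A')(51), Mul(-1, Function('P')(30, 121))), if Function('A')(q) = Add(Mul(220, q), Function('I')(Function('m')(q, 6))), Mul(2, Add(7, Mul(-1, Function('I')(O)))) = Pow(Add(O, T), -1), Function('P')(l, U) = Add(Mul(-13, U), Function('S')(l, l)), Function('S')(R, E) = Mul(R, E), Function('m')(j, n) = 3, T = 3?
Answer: Rational(142799, 12) ≈ 11900.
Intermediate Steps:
Function('S')(R, E) = Mul(E, R)
Function('P')(l, U) = Add(Pow(l, 2), Mul(-13, U)) (Function('P')(l, U) = Add(Mul(-13, U), Mul(l, l)) = Add(Mul(-13, U), Pow(l, 2)) = Add(Pow(l, 2), Mul(-13, U)))
Function('I')(O) = Add(7, Mul(Rational(-1, 2), Pow(Add(3, O), -1))) (Function('I')(O) = Add(7, Mul(Rational(-1, 2), Pow(Add(O, 3), -1))) = Add(7, Mul(Rational(-1, 2), Pow(Add(3, O), -1))))
Function('A')(q) = Add(Rational(83, 12), Mul(220, q)) (Function('A')(q) = Add(Mul(220, q), Mul(Rational(1, 2), Pow(Add(3, 3), -1), Add(41, Mul(14, 3)))) = Add(Mul(220, q), Mul(Rational(1, 2), Pow(6, -1), Add(41, 42))) = Add(Mul(220, q), Mul(Rational(1, 2), Rational(1, 6), 83)) = Add(Mul(220, q), Rational(83, 12)) = Add(Rational(83, 12), Mul(220, q)))
Add(Function('A')(51), Mul(-1, Function('P')(30, 121))) = Add(Add(Rational(83, 12), Mul(220, 51)), Mul(-1, Add(Pow(30, 2), Mul(-13, 121)))) = Add(Add(Rational(83, 12), 11220), Mul(-1, Add(900, -1573))) = Add(Rational(134723, 12), Mul(-1, -673)) = Add(Rational(134723, 12), 673) = Rational(142799, 12)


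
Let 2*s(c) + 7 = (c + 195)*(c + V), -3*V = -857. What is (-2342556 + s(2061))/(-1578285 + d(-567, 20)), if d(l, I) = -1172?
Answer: -608961/3158914 ≈ -0.19278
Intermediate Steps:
V = 857/3 (V = -1/3*(-857) = 857/3 ≈ 285.67)
s(c) = -7/2 + (195 + c)*(857/3 + c)/2 (s(c) = -7/2 + ((c + 195)*(c + 857/3))/2 = -7/2 + ((195 + c)*(857/3 + c))/2 = -7/2 + (195 + c)*(857/3 + c)/2)
(-2342556 + s(2061))/(-1578285 + d(-567, 20)) = (-2342556 + (27849 + (1/2)*2061**2 + (721/3)*2061))/(-1578285 - 1172) = (-2342556 + (27849 + (1/2)*4247721 + 495327))/(-1579457) = (-2342556 + (27849 + 4247721/2 + 495327))*(-1/1579457) = (-2342556 + 5294073/2)*(-1/1579457) = (608961/2)*(-1/1579457) = -608961/3158914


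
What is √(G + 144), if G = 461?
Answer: 11*√5 ≈ 24.597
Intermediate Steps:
√(G + 144) = √(461 + 144) = √605 = 11*√5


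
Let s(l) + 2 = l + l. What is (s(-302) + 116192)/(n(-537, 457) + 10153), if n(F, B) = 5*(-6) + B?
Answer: 57793/5290 ≈ 10.925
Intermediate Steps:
n(F, B) = -30 + B
s(l) = -2 + 2*l (s(l) = -2 + (l + l) = -2 + 2*l)
(s(-302) + 116192)/(n(-537, 457) + 10153) = ((-2 + 2*(-302)) + 116192)/((-30 + 457) + 10153) = ((-2 - 604) + 116192)/(427 + 10153) = (-606 + 116192)/10580 = 115586*(1/10580) = 57793/5290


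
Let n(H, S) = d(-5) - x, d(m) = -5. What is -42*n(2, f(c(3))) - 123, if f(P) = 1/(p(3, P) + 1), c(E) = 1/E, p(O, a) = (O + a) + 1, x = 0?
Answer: 87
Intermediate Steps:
p(O, a) = 1 + O + a
f(P) = 1/(5 + P) (f(P) = 1/((1 + 3 + P) + 1) = 1/((4 + P) + 1) = 1/(5 + P))
n(H, S) = -5 (n(H, S) = -5 - 1*0 = -5 + 0 = -5)
-42*n(2, f(c(3))) - 123 = -42*(-5) - 123 = 210 - 123 = 87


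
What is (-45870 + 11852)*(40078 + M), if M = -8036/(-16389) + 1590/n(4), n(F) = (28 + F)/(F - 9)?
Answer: -177648727702957/131112 ≈ -1.3549e+9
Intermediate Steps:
n(F) = (28 + F)/(-9 + F)
M = -65017699/262224 (M = -8036/(-16389) + 1590/(((28 + 4)/(-9 + 4))) = -8036*(-1/16389) + 1590/((32/(-5))) = 8036/16389 + 1590/((-⅕*32)) = 8036/16389 + 1590/(-32/5) = 8036/16389 + 1590*(-5/32) = 8036/16389 - 3975/16 = -65017699/262224 ≈ -247.95)
(-45870 + 11852)*(40078 + M) = (-45870 + 11852)*(40078 - 65017699/262224) = -34018*10444395773/262224 = -177648727702957/131112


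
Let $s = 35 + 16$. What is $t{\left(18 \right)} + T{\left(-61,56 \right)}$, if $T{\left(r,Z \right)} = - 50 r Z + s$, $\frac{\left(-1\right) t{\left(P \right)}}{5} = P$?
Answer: $170761$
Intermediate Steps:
$s = 51$
$t{\left(P \right)} = - 5 P$
$T{\left(r,Z \right)} = 51 - 50 Z r$ ($T{\left(r,Z \right)} = - 50 r Z + 51 = - 50 Z r + 51 = 51 - 50 Z r$)
$t{\left(18 \right)} + T{\left(-61,56 \right)} = \left(-5\right) 18 - \left(-51 + 2800 \left(-61\right)\right) = -90 + \left(51 + 170800\right) = -90 + 170851 = 170761$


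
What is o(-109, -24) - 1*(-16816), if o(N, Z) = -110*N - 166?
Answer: 28640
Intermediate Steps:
o(N, Z) = -166 - 110*N
o(-109, -24) - 1*(-16816) = (-166 - 110*(-109)) - 1*(-16816) = (-166 + 11990) + 16816 = 11824 + 16816 = 28640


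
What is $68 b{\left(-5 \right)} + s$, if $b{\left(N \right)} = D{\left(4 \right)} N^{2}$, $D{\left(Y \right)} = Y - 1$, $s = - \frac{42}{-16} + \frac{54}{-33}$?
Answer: $\frac{448887}{88} \approx 5101.0$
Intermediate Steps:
$s = \frac{87}{88}$ ($s = \left(-42\right) \left(- \frac{1}{16}\right) + 54 \left(- \frac{1}{33}\right) = \frac{21}{8} - \frac{18}{11} = \frac{87}{88} \approx 0.98864$)
$D{\left(Y \right)} = -1 + Y$
$b{\left(N \right)} = 3 N^{2}$ ($b{\left(N \right)} = \left(-1 + 4\right) N^{2} = 3 N^{2}$)
$68 b{\left(-5 \right)} + s = 68 \cdot 3 \left(-5\right)^{2} + \frac{87}{88} = 68 \cdot 3 \cdot 25 + \frac{87}{88} = 68 \cdot 75 + \frac{87}{88} = 5100 + \frac{87}{88} = \frac{448887}{88}$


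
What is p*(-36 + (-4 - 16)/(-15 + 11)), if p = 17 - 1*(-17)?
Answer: -1054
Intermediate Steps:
p = 34 (p = 17 + 17 = 34)
p*(-36 + (-4 - 16)/(-15 + 11)) = 34*(-36 + (-4 - 16)/(-15 + 11)) = 34*(-36 - 20/(-4)) = 34*(-36 - 20*(-¼)) = 34*(-36 + 5) = 34*(-31) = -1054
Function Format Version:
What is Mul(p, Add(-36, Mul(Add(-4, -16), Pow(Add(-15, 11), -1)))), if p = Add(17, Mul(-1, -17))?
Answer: -1054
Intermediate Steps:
p = 34 (p = Add(17, 17) = 34)
Mul(p, Add(-36, Mul(Add(-4, -16), Pow(Add(-15, 11), -1)))) = Mul(34, Add(-36, Mul(Add(-4, -16), Pow(Add(-15, 11), -1)))) = Mul(34, Add(-36, Mul(-20, Pow(-4, -1)))) = Mul(34, Add(-36, Mul(-20, Rational(-1, 4)))) = Mul(34, Add(-36, 5)) = Mul(34, -31) = -1054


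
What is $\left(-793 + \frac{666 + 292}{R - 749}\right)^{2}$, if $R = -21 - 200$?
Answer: $\frac{148289687056}{235225} \approx 6.3042 \cdot 10^{5}$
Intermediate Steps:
$R = -221$
$\left(-793 + \frac{666 + 292}{R - 749}\right)^{2} = \left(-793 + \frac{666 + 292}{-221 - 749}\right)^{2} = \left(-793 + \frac{958}{-970}\right)^{2} = \left(-793 + 958 \left(- \frac{1}{970}\right)\right)^{2} = \left(-793 - \frac{479}{485}\right)^{2} = \left(- \frac{385084}{485}\right)^{2} = \frac{148289687056}{235225}$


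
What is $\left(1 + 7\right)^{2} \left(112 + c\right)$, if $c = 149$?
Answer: $16704$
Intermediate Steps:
$\left(1 + 7\right)^{2} \left(112 + c\right) = \left(1 + 7\right)^{2} \left(112 + 149\right) = 8^{2} \cdot 261 = 64 \cdot 261 = 16704$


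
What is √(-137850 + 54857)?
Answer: I*√82993 ≈ 288.08*I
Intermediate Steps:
√(-137850 + 54857) = √(-82993) = I*√82993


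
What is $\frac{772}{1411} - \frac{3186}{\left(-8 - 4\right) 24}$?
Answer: $\frac{262099}{22576} \approx 11.61$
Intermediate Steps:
$\frac{772}{1411} - \frac{3186}{\left(-8 - 4\right) 24} = 772 \cdot \frac{1}{1411} - \frac{3186}{\left(-12\right) 24} = \frac{772}{1411} - \frac{3186}{-288} = \frac{772}{1411} - - \frac{177}{16} = \frac{772}{1411} + \frac{177}{16} = \frac{262099}{22576}$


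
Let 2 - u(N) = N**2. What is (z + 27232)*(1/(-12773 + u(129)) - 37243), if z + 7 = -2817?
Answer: -742675177326/817 ≈ -9.0903e+8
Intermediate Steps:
z = -2824 (z = -7 - 2817 = -2824)
u(N) = 2 - N**2
(z + 27232)*(1/(-12773 + u(129)) - 37243) = (-2824 + 27232)*(1/(-12773 + (2 - 1*129**2)) - 37243) = 24408*(1/(-12773 + (2 - 1*16641)) - 37243) = 24408*(1/(-12773 + (2 - 16641)) - 37243) = 24408*(1/(-12773 - 16639) - 37243) = 24408*(1/(-29412) - 37243) = 24408*(-1/29412 - 37243) = 24408*(-1095391117/29412) = -742675177326/817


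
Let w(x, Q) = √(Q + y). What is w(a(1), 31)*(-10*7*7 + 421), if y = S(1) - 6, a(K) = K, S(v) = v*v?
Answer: -69*√26 ≈ -351.83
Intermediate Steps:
S(v) = v²
y = -5 (y = 1² - 6 = 1 - 6 = -5)
w(x, Q) = √(-5 + Q) (w(x, Q) = √(Q - 5) = √(-5 + Q))
w(a(1), 31)*(-10*7*7 + 421) = √(-5 + 31)*(-10*7*7 + 421) = √26*(-70*7 + 421) = √26*(-490 + 421) = √26*(-69) = -69*√26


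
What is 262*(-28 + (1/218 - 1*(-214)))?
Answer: 5311919/109 ≈ 48733.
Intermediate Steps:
262*(-28 + (1/218 - 1*(-214))) = 262*(-28 + (1/218 + 214)) = 262*(-28 + 46653/218) = 262*(40549/218) = 5311919/109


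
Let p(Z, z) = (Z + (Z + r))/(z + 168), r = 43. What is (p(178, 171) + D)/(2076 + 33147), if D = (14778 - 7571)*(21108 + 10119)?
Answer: 25430987890/3980199 ≈ 6389.4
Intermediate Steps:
p(Z, z) = (43 + 2*Z)/(168 + z) (p(Z, z) = (Z + (Z + 43))/(z + 168) = (Z + (43 + Z))/(168 + z) = (43 + 2*Z)/(168 + z))
D = 225052989 (D = 7207*31227 = 225052989)
(p(178, 171) + D)/(2076 + 33147) = ((43 + 2*178)/(168 + 171) + 225052989)/(2076 + 33147) = ((43 + 356)/339 + 225052989)/35223 = ((1/339)*399 + 225052989)*(1/35223) = (133/113 + 225052989)*(1/35223) = (25430987890/113)*(1/35223) = 25430987890/3980199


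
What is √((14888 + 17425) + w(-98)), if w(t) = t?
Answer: √32215 ≈ 179.49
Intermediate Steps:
√((14888 + 17425) + w(-98)) = √((14888 + 17425) - 98) = √(32313 - 98) = √32215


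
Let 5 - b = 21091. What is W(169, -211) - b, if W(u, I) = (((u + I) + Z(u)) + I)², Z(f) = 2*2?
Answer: 83087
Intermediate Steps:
Z(f) = 4
W(u, I) = (4 + u + 2*I)² (W(u, I) = (((u + I) + 4) + I)² = (((I + u) + 4) + I)² = ((4 + I + u) + I)² = (4 + u + 2*I)²)
b = -21086 (b = 5 - 1*21091 = 5 - 21091 = -21086)
W(169, -211) - b = (4 + 169 + 2*(-211))² - 1*(-21086) = (4 + 169 - 422)² + 21086 = (-249)² + 21086 = 62001 + 21086 = 83087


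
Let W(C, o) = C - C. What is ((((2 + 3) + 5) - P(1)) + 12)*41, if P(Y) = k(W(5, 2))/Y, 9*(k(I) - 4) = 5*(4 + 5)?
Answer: 533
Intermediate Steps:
W(C, o) = 0
k(I) = 9 (k(I) = 4 + (5*(4 + 5))/9 = 4 + (5*9)/9 = 4 + (1/9)*45 = 4 + 5 = 9)
P(Y) = 9/Y
((((2 + 3) + 5) - P(1)) + 12)*41 = ((((2 + 3) + 5) - 9/1) + 12)*41 = (((5 + 5) - 9) + 12)*41 = ((10 - 1*9) + 12)*41 = ((10 - 9) + 12)*41 = (1 + 12)*41 = 13*41 = 533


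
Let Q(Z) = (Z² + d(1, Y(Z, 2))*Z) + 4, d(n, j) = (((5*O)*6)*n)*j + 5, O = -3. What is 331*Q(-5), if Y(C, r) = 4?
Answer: 597124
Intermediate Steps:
d(n, j) = 5 - 90*j*n (d(n, j) = (((5*(-3))*6)*n)*j + 5 = ((-15*6)*n)*j + 5 = (-90*n)*j + 5 = -90*j*n + 5 = 5 - 90*j*n)
Q(Z) = 4 + Z² - 355*Z (Q(Z) = (Z² + (5 - 90*4*1)*Z) + 4 = (Z² + (5 - 360)*Z) + 4 = (Z² - 355*Z) + 4 = 4 + Z² - 355*Z)
331*Q(-5) = 331*(4 + (-5)² - 355*(-5)) = 331*(4 + 25 + 1775) = 331*1804 = 597124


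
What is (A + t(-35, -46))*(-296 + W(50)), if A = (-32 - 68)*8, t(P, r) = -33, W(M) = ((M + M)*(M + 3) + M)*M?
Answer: -222580932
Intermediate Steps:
W(M) = M*(M + 2*M*(3 + M)) (W(M) = ((2*M)*(3 + M) + M)*M = (2*M*(3 + M) + M)*M = (M + 2*M*(3 + M))*M = M*(M + 2*M*(3 + M)))
A = -800 (A = -100*8 = -800)
(A + t(-35, -46))*(-296 + W(50)) = (-800 - 33)*(-296 + 50²*(7 + 2*50)) = -833*(-296 + 2500*(7 + 100)) = -833*(-296 + 2500*107) = -833*(-296 + 267500) = -833*267204 = -222580932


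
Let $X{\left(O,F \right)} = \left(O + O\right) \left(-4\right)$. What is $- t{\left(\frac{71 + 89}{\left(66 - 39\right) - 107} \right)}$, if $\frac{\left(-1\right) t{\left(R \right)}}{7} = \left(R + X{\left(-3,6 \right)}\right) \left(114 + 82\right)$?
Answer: $30184$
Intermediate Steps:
$X{\left(O,F \right)} = - 8 O$ ($X{\left(O,F \right)} = 2 O \left(-4\right) = - 8 O$)
$t{\left(R \right)} = -32928 - 1372 R$ ($t{\left(R \right)} = - 7 \left(R - -24\right) \left(114 + 82\right) = - 7 \left(R + 24\right) 196 = - 7 \left(24 + R\right) 196 = - 7 \left(4704 + 196 R\right) = -32928 - 1372 R$)
$- t{\left(\frac{71 + 89}{\left(66 - 39\right) - 107} \right)} = - (-32928 - 1372 \frac{71 + 89}{\left(66 - 39\right) - 107}) = - (-32928 - 1372 \frac{160}{27 - 107}) = - (-32928 - 1372 \frac{160}{-80}) = - (-32928 - 1372 \cdot 160 \left(- \frac{1}{80}\right)) = - (-32928 - -2744) = - (-32928 + 2744) = \left(-1\right) \left(-30184\right) = 30184$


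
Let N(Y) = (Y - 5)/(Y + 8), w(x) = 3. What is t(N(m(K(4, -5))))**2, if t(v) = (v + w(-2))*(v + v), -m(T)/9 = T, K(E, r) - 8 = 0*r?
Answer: 429028369/4194304 ≈ 102.29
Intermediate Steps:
K(E, r) = 8 (K(E, r) = 8 + 0*r = 8 + 0 = 8)
m(T) = -9*T
N(Y) = (-5 + Y)/(8 + Y)
t(v) = 2*v*(3 + v) (t(v) = (v + 3)*(v + v) = (3 + v)*(2*v) = 2*v*(3 + v))
t(N(m(K(4, -5))))**2 = (2*((-5 - 9*8)/(8 - 9*8))*(3 + (-5 - 9*8)/(8 - 9*8)))**2 = (2*((-5 - 72)/(8 - 72))*(3 + (-5 - 72)/(8 - 72)))**2 = (2*(-77/(-64))*(3 - 77/(-64)))**2 = (2*(-1/64*(-77))*(3 - 1/64*(-77)))**2 = (2*(77/64)*(3 + 77/64))**2 = (2*(77/64)*(269/64))**2 = (20713/2048)**2 = 429028369/4194304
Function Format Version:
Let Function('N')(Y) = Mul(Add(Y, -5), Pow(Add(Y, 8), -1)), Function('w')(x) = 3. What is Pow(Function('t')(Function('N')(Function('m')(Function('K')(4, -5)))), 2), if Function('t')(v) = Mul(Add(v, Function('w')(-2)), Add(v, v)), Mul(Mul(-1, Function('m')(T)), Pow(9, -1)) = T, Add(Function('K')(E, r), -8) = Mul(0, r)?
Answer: Rational(429028369, 4194304) ≈ 102.29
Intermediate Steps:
Function('K')(E, r) = 8 (Function('K')(E, r) = Add(8, Mul(0, r)) = Add(8, 0) = 8)
Function('m')(T) = Mul(-9, T)
Function('N')(Y) = Mul(Pow(Add(8, Y), -1), Add(-5, Y)) (Function('N')(Y) = Mul(Add(-5, Y), Pow(Add(8, Y), -1)) = Mul(Pow(Add(8, Y), -1), Add(-5, Y)))
Function('t')(v) = Mul(2, v, Add(3, v)) (Function('t')(v) = Mul(Add(v, 3), Add(v, v)) = Mul(Add(3, v), Mul(2, v)) = Mul(2, v, Add(3, v)))
Pow(Function('t')(Function('N')(Function('m')(Function('K')(4, -5)))), 2) = Pow(Mul(2, Mul(Pow(Add(8, Mul(-9, 8)), -1), Add(-5, Mul(-9, 8))), Add(3, Mul(Pow(Add(8, Mul(-9, 8)), -1), Add(-5, Mul(-9, 8))))), 2) = Pow(Mul(2, Mul(Pow(Add(8, -72), -1), Add(-5, -72)), Add(3, Mul(Pow(Add(8, -72), -1), Add(-5, -72)))), 2) = Pow(Mul(2, Mul(Pow(-64, -1), -77), Add(3, Mul(Pow(-64, -1), -77))), 2) = Pow(Mul(2, Mul(Rational(-1, 64), -77), Add(3, Mul(Rational(-1, 64), -77))), 2) = Pow(Mul(2, Rational(77, 64), Add(3, Rational(77, 64))), 2) = Pow(Mul(2, Rational(77, 64), Rational(269, 64)), 2) = Pow(Rational(20713, 2048), 2) = Rational(429028369, 4194304)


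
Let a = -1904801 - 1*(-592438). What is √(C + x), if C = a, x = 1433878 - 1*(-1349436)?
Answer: 3*√163439 ≈ 1212.8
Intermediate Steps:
a = -1312363 (a = -1904801 + 592438 = -1312363)
x = 2783314 (x = 1433878 + 1349436 = 2783314)
C = -1312363
√(C + x) = √(-1312363 + 2783314) = √1470951 = 3*√163439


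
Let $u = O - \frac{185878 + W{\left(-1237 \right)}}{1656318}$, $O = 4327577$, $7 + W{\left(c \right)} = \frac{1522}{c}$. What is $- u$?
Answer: $- \frac{8866622404077277}{2048865366} \approx -4.3276 \cdot 10^{6}$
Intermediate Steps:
$W{\left(c \right)} = -7 + \frac{1522}{c}$
$u = \frac{8866622404077277}{2048865366}$ ($u = 4327577 - \frac{185878 - \left(7 - \frac{1522}{-1237}\right)}{1656318} = 4327577 - \left(185878 + \left(-7 + 1522 \left(- \frac{1}{1237}\right)\right)\right) \frac{1}{1656318} = 4327577 - \left(185878 - \frac{10181}{1237}\right) \frac{1}{1656318} = 4327577 - \frac{229920905}{1237} \cdot \frac{1}{1656318} = 4327577 - \frac{229920905}{2048865366} = \frac{8866622404077277}{2048865366} \approx 4.3276 \cdot 10^{6}$)
$- u = \left(-1\right) \frac{8866622404077277}{2048865366} = - \frac{8866622404077277}{2048865366}$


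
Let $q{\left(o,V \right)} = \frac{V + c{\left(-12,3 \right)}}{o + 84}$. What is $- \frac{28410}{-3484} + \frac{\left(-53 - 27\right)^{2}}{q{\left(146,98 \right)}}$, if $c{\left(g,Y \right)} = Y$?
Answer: $\frac{2565658705}{175942} \approx 14582.0$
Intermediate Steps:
$q{\left(o,V \right)} = \frac{3 + V}{84 + o}$ ($q{\left(o,V \right)} = \frac{V + 3}{o + 84} = \frac{3 + V}{84 + o}$)
$- \frac{28410}{-3484} + \frac{\left(-53 - 27\right)^{2}}{q{\left(146,98 \right)}} = - \frac{28410}{-3484} + \frac{\left(-53 - 27\right)^{2}}{\frac{1}{84 + 146} \left(3 + 98\right)} = \left(-28410\right) \left(- \frac{1}{3484}\right) + \frac{\left(-80\right)^{2}}{\frac{1}{230} \cdot 101} = \frac{14205}{1742} + \frac{6400}{\frac{1}{230} \cdot 101} = \frac{14205}{1742} + \frac{6400}{\frac{101}{230}} = \frac{14205}{1742} + 6400 \cdot \frac{230}{101} = \frac{14205}{1742} + \frac{1472000}{101} = \frac{2565658705}{175942}$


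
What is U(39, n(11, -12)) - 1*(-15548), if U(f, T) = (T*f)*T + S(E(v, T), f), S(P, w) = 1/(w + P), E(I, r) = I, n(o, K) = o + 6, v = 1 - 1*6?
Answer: 911847/34 ≈ 26819.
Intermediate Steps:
v = -5 (v = 1 - 6 = -5)
n(o, K) = 6 + o
S(P, w) = 1/(P + w)
U(f, T) = 1/(-5 + f) + f*T² (U(f, T) = (T*f)*T + 1/(-5 + f) = f*T² + 1/(-5 + f) = 1/(-5 + f) + f*T²)
U(39, n(11, -12)) - 1*(-15548) = (1 + 39*(6 + 11)²*(-5 + 39))/(-5 + 39) - 1*(-15548) = (1 + 39*17²*34)/34 + 15548 = (1 + 39*289*34)/34 + 15548 = (1 + 383214)/34 + 15548 = (1/34)*383215 + 15548 = 383215/34 + 15548 = 911847/34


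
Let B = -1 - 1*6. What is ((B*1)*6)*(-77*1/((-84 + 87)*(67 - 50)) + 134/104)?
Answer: 4109/442 ≈ 9.2964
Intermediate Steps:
B = -7 (B = -1 - 6 = -7)
((B*1)*6)*(-77*1/((-84 + 87)*(67 - 50)) + 134/104) = (-7*1*6)*(-77*1/((-84 + 87)*(67 - 50)) + 134/104) = (-7*6)*(-77/(17*3) + 134*(1/104)) = -42*(-77/51 + 67/52) = -42*(-587/2652) = 4109/442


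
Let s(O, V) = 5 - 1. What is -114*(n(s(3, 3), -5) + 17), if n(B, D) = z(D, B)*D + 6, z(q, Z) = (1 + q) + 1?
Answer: -4332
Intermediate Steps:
z(q, Z) = 2 + q
s(O, V) = 4
n(B, D) = 6 + D*(2 + D) (n(B, D) = (2 + D)*D + 6 = D*(2 + D) + 6 = 6 + D*(2 + D))
-114*(n(s(3, 3), -5) + 17) = -114*((6 - 5*(2 - 5)) + 17) = -114*((6 - 5*(-3)) + 17) = -114*((6 + 15) + 17) = -114*(21 + 17) = -114*38 = -4332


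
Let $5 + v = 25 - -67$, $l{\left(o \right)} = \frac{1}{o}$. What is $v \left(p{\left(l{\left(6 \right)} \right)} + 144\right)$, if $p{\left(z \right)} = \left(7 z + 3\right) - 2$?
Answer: $\frac{25433}{2} \approx 12717.0$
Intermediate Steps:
$p{\left(z \right)} = 1 + 7 z$ ($p{\left(z \right)} = \left(3 + 7 z\right) - 2 = 1 + 7 z$)
$v = 87$ ($v = -5 + \left(25 - -67\right) = -5 + \left(25 + 67\right) = -5 + 92 = 87$)
$v \left(p{\left(l{\left(6 \right)} \right)} + 144\right) = 87 \left(\left(1 + \frac{7}{6}\right) + 144\right) = 87 \left(\frac{13}{6} + 144\right) = 87 \cdot \frac{877}{6} = \frac{25433}{2}$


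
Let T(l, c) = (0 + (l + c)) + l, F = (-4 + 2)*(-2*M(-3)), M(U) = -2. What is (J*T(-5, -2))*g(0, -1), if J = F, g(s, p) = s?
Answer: 0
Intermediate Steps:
F = -8 (F = (-4 + 2)*(-2*(-2)) = -2*4 = -8)
J = -8
T(l, c) = c + 2*l (T(l, c) = (0 + (c + l)) + l = (c + l) + l = c + 2*l)
(J*T(-5, -2))*g(0, -1) = -8*(-2 + 2*(-5))*0 = -8*(-2 - 10)*0 = -8*(-12)*0 = 96*0 = 0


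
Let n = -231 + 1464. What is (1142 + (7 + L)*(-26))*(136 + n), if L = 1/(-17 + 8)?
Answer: 11863754/9 ≈ 1.3182e+6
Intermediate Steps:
n = 1233
L = -⅑ (L = 1/(-9) = -⅑ ≈ -0.11111)
(1142 + (7 + L)*(-26))*(136 + n) = (1142 + (7 - ⅑)*(-26))*(136 + 1233) = (1142 + (62/9)*(-26))*1369 = (1142 - 1612/9)*1369 = (8666/9)*1369 = 11863754/9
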